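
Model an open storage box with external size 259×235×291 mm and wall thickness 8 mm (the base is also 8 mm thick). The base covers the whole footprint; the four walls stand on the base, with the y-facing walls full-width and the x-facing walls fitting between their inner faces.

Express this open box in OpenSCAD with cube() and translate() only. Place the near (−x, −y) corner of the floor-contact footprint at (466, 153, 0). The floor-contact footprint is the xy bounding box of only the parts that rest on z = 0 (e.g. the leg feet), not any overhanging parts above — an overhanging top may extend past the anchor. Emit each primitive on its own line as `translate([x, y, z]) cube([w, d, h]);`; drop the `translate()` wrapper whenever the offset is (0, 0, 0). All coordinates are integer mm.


translate([466, 153, 0]) cube([259, 235, 8]);
translate([466, 153, 8]) cube([259, 8, 283]);
translate([466, 380, 8]) cube([259, 8, 283]);
translate([466, 161, 8]) cube([8, 219, 283]);
translate([717, 161, 8]) cube([8, 219, 283]);


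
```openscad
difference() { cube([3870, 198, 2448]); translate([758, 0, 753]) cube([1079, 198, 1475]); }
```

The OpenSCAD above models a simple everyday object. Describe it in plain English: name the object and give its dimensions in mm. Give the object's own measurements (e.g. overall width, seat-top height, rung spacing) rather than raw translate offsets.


A wall 3870 mm long (x), 198 mm thick (y), 2448 mm tall, with a rectangular window opening cut through it. The opening is 1079 mm wide and 1475 mm tall; its sill is at z = 753 mm and its near (−x) edge is 758 mm from the wall's −x end. The opening passes through the full wall thickness.


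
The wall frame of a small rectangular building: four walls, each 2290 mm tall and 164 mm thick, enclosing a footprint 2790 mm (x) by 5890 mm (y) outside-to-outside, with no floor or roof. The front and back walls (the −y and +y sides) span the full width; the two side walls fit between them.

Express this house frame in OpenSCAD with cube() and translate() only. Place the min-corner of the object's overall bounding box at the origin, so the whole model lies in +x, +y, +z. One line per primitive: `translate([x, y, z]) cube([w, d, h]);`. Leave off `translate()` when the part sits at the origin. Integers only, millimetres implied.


cube([2790, 164, 2290]);
translate([0, 5726, 0]) cube([2790, 164, 2290]);
translate([0, 164, 0]) cube([164, 5562, 2290]);
translate([2626, 164, 0]) cube([164, 5562, 2290]);


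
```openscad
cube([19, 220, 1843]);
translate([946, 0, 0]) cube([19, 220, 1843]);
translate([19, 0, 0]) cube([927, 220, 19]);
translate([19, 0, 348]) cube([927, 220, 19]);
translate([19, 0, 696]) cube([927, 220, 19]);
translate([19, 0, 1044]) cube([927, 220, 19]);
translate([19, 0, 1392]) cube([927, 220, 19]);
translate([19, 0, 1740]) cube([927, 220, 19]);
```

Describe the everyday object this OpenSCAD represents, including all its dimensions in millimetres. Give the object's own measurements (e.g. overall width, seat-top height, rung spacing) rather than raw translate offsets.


An open bookshelf. Two side panels, each 19 mm thick, 220 mm deep and 1843 mm tall, stand 965 mm apart (outside-to-outside). Between them sit 6 shelves, each 19 mm thick and 220 mm deep, spanning the full gap between the sides. The bottom shelf rests on the floor (its underside at z = 0) and the clear gap between one shelf's top and the next shelf's underside is 329 mm.


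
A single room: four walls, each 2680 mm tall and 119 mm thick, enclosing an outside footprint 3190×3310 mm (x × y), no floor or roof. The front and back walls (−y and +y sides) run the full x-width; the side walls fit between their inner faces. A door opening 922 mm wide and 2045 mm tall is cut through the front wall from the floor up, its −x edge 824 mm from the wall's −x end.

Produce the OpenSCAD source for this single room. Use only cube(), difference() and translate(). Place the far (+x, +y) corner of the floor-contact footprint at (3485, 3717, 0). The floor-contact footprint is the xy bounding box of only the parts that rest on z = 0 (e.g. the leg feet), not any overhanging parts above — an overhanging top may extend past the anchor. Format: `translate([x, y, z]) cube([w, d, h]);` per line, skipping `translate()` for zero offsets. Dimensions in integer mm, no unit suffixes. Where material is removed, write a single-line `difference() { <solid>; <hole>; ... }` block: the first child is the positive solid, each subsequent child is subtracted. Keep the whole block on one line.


difference() { translate([295, 407, 0]) cube([3190, 119, 2680]); translate([1119, 407, 0]) cube([922, 119, 2045]); }
translate([295, 3598, 0]) cube([3190, 119, 2680]);
translate([295, 526, 0]) cube([119, 3072, 2680]);
translate([3366, 526, 0]) cube([119, 3072, 2680]);


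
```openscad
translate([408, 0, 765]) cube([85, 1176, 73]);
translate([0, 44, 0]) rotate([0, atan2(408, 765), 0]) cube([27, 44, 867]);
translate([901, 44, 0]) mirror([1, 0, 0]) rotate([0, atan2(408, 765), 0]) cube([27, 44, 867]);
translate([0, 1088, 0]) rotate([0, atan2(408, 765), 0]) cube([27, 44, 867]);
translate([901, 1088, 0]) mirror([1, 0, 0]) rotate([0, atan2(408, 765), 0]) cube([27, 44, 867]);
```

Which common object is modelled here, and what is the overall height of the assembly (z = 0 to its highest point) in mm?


A sawhorse. The overall height is 838 mm.

A beam across two mirrored pairs of raked legs — a sawhorse. The beam's underside is at z = 765 (matching the legs' vertical rise in atan2(408, 765)) and the beam is 73 mm tall, so its top is at 765 + 73 = 838 mm. The raked legs top out at the beam's underside, so that is the highest point.


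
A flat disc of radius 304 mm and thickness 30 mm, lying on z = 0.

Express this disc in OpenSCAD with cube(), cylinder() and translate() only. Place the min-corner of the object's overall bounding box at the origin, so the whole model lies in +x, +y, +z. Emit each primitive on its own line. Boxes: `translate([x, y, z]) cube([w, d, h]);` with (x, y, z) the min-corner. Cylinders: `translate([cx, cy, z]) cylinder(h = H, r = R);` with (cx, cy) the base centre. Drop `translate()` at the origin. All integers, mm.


translate([304, 304, 0]) cylinder(h = 30, r = 304);


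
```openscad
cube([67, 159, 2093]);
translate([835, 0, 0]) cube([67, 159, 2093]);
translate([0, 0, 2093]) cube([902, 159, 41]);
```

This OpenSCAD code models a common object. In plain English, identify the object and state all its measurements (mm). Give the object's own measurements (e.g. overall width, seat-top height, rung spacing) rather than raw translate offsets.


A door frame. The clear opening is 768 mm wide and 2093 mm high. Two 67 mm wide jambs, 159 mm deep, stand either side of the opening from the floor to the top of the opening. A 41 mm thick head sits across the top of both jambs, spanning the full outside width of the frame.


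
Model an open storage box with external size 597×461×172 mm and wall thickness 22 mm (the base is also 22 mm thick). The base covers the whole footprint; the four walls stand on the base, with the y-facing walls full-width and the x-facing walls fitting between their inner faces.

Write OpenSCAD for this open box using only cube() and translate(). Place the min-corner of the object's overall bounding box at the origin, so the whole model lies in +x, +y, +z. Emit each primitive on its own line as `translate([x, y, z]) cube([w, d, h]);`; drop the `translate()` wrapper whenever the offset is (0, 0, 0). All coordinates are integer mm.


cube([597, 461, 22]);
translate([0, 0, 22]) cube([597, 22, 150]);
translate([0, 439, 22]) cube([597, 22, 150]);
translate([0, 22, 22]) cube([22, 417, 150]);
translate([575, 22, 22]) cube([22, 417, 150]);


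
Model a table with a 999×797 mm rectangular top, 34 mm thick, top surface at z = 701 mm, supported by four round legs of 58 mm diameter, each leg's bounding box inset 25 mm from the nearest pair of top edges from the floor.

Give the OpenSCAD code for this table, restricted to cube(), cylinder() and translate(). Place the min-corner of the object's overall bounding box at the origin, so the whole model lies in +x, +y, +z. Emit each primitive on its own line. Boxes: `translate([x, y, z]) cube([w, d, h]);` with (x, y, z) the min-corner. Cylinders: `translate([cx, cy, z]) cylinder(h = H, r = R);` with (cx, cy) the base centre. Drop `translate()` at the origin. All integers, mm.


translate([0, 0, 667]) cube([999, 797, 34]);
translate([54, 54, 0]) cylinder(h = 667, r = 29);
translate([945, 54, 0]) cylinder(h = 667, r = 29);
translate([54, 743, 0]) cylinder(h = 667, r = 29);
translate([945, 743, 0]) cylinder(h = 667, r = 29);


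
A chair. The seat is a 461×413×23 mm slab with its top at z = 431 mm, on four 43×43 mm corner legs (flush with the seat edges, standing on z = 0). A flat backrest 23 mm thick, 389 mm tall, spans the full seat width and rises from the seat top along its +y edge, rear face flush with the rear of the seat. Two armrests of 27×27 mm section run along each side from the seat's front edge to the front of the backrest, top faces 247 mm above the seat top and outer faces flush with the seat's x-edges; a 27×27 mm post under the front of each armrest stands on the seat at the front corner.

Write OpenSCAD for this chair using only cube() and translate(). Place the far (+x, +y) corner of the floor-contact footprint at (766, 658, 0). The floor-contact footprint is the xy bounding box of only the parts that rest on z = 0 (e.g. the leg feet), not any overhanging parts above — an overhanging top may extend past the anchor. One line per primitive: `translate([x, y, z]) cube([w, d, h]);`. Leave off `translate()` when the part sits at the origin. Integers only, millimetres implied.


translate([305, 245, 408]) cube([461, 413, 23]);
translate([305, 245, 0]) cube([43, 43, 408]);
translate([723, 245, 0]) cube([43, 43, 408]);
translate([305, 615, 0]) cube([43, 43, 408]);
translate([723, 615, 0]) cube([43, 43, 408]);
translate([305, 635, 431]) cube([461, 23, 389]);
translate([305, 245, 651]) cube([27, 390, 27]);
translate([739, 245, 651]) cube([27, 390, 27]);
translate([305, 245, 431]) cube([27, 27, 220]);
translate([739, 245, 431]) cube([27, 27, 220]);


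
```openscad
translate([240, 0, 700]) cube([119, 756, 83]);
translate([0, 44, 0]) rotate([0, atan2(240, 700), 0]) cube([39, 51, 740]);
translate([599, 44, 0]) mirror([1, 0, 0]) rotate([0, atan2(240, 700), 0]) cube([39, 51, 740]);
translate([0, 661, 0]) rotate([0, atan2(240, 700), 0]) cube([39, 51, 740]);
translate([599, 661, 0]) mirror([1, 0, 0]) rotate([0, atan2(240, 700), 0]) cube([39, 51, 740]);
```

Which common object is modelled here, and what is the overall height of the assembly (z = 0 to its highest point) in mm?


A sawhorse. The overall height is 783 mm.

A beam across two mirrored pairs of raked legs — a sawhorse. The beam's underside is at z = 700 (matching the legs' vertical rise in atan2(240, 700)) and the beam is 83 mm tall, so its top is at 700 + 83 = 783 mm. The raked legs top out at the beam's underside, so that is the highest point.


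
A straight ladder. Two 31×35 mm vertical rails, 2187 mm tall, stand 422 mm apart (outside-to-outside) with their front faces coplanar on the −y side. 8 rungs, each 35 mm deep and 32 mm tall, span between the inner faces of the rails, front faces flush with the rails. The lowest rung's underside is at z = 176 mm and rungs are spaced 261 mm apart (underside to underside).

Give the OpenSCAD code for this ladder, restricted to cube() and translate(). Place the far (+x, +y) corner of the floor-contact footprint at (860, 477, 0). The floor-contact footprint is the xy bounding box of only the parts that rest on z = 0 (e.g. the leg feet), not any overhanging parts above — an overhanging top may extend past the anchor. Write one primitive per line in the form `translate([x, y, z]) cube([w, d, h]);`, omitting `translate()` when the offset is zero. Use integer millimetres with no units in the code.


translate([438, 442, 0]) cube([31, 35, 2187]);
translate([829, 442, 0]) cube([31, 35, 2187]);
translate([469, 442, 176]) cube([360, 35, 32]);
translate([469, 442, 437]) cube([360, 35, 32]);
translate([469, 442, 698]) cube([360, 35, 32]);
translate([469, 442, 959]) cube([360, 35, 32]);
translate([469, 442, 1220]) cube([360, 35, 32]);
translate([469, 442, 1481]) cube([360, 35, 32]);
translate([469, 442, 1742]) cube([360, 35, 32]);
translate([469, 442, 2003]) cube([360, 35, 32]);


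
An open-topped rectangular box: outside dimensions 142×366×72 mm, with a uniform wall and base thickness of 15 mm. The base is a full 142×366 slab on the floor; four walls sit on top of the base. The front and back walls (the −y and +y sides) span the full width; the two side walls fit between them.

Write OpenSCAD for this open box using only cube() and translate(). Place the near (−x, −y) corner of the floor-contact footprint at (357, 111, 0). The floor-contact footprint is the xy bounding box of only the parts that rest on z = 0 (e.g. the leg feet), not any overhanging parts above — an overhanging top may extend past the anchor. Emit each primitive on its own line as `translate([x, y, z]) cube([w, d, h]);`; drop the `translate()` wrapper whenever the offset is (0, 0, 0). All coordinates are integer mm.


translate([357, 111, 0]) cube([142, 366, 15]);
translate([357, 111, 15]) cube([142, 15, 57]);
translate([357, 462, 15]) cube([142, 15, 57]);
translate([357, 126, 15]) cube([15, 336, 57]);
translate([484, 126, 15]) cube([15, 336, 57]);


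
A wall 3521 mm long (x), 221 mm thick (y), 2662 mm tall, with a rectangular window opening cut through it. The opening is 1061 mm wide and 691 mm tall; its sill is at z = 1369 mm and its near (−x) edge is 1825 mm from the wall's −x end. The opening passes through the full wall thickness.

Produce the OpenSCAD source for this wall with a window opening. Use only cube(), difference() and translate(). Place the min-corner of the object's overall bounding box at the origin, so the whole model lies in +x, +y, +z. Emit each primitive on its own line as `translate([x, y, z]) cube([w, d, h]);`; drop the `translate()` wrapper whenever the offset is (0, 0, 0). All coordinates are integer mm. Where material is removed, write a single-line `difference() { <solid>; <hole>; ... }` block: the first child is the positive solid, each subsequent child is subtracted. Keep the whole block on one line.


difference() { cube([3521, 221, 2662]); translate([1825, 0, 1369]) cube([1061, 221, 691]); }


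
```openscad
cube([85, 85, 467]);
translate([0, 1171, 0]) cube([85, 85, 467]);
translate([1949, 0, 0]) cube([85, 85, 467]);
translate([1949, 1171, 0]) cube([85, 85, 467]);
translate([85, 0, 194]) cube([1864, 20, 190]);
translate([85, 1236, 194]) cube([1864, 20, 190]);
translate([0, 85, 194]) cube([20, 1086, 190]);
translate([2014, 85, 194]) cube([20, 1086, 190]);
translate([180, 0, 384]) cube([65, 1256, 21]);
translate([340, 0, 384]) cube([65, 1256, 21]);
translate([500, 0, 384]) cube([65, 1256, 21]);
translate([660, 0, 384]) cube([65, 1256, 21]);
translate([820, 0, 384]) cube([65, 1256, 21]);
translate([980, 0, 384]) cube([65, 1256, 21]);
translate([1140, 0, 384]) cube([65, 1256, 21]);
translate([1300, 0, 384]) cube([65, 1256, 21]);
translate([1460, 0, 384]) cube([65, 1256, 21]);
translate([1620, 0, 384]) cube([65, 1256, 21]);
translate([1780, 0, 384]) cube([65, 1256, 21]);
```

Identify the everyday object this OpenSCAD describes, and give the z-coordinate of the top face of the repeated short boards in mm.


A bed frame. The slat-top height is 405 mm.

Four posts, four rails, and a row of slats — a bed frame. Slats sit on the rails at z = 194 + 190 = 384; with slat thickness 21, the top is 405 mm.


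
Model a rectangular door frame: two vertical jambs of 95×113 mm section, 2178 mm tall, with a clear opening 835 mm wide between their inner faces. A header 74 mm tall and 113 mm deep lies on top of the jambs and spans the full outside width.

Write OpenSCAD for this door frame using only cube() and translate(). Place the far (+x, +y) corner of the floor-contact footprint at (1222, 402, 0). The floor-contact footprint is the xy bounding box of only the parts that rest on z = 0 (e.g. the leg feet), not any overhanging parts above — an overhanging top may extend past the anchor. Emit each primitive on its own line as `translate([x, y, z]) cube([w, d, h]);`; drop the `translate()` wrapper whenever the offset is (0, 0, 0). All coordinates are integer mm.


translate([197, 289, 0]) cube([95, 113, 2178]);
translate([1127, 289, 0]) cube([95, 113, 2178]);
translate([197, 289, 2178]) cube([1025, 113, 74]);


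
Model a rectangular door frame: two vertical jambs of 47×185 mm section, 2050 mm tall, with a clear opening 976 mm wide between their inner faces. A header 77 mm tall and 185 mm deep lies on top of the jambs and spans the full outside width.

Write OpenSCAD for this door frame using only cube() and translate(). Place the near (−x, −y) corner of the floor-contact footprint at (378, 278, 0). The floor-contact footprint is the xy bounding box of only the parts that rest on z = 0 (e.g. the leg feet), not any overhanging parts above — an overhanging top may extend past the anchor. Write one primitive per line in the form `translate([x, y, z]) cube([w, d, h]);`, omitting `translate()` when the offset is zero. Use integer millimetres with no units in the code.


translate([378, 278, 0]) cube([47, 185, 2050]);
translate([1401, 278, 0]) cube([47, 185, 2050]);
translate([378, 278, 2050]) cube([1070, 185, 77]);


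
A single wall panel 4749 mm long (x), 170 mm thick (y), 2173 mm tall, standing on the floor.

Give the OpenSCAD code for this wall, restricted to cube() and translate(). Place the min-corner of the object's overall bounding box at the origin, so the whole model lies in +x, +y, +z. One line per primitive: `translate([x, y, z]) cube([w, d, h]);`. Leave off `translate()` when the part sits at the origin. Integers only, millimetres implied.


cube([4749, 170, 2173]);


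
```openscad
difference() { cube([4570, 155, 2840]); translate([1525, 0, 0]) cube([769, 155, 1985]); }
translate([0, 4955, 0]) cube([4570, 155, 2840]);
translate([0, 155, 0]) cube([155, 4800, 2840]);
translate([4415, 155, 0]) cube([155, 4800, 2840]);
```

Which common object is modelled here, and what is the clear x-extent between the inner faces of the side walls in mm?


A single room. The interior width is 4260 mm.

Four walls enclosing a rectangle with a door in the front wall — a room. Outside width 4570 minus two 155 mm walls gives 4260 mm.


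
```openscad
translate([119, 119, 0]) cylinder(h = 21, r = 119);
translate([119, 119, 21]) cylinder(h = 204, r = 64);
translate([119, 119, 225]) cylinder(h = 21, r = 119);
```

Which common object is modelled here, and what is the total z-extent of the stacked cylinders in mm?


A spool. The overall height is 246 mm.

Three coaxial cylinders, large–small–large — a spool. Two 21 mm flanges and a 204 mm core give 21 + 204 + 21 = 246 mm.


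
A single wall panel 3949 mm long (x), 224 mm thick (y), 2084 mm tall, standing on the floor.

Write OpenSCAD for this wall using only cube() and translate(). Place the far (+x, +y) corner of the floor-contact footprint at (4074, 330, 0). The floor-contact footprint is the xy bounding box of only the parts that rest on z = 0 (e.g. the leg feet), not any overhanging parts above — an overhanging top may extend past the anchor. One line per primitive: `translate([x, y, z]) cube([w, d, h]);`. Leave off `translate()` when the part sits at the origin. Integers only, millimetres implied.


translate([125, 106, 0]) cube([3949, 224, 2084]);


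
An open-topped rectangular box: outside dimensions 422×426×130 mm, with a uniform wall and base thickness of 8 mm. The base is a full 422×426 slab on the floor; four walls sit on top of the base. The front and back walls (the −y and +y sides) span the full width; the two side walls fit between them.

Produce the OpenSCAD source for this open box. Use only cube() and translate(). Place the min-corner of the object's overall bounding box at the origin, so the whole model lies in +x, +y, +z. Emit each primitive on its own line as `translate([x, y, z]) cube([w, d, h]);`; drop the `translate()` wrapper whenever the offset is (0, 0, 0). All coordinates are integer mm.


cube([422, 426, 8]);
translate([0, 0, 8]) cube([422, 8, 122]);
translate([0, 418, 8]) cube([422, 8, 122]);
translate([0, 8, 8]) cube([8, 410, 122]);
translate([414, 8, 8]) cube([8, 410, 122]);


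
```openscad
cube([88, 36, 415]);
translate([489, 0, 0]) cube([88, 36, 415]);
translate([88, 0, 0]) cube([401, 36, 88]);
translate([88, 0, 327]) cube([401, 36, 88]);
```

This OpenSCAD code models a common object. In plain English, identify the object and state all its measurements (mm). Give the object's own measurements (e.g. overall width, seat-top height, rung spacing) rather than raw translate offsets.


A rectangular picture frame lying in the x–z plane (depth along y). The opening is 401 mm wide (x) by 239 mm tall (z), surrounded by a border 88 mm wide on all four sides. The frame is 36 mm deep and is made of two full-height vertical stiles with two horizontal rails fitted between them.


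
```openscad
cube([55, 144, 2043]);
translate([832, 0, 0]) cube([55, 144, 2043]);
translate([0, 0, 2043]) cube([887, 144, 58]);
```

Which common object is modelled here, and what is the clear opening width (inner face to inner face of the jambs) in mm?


A door frame. The clear opening width is 777 mm.

Two 2043 mm tall posts with a header on top — a door frame. The left jamb is 55 mm wide at x = 0; the right jamb starts at x = 832. The clear opening is 832 − 55 = 777 mm.


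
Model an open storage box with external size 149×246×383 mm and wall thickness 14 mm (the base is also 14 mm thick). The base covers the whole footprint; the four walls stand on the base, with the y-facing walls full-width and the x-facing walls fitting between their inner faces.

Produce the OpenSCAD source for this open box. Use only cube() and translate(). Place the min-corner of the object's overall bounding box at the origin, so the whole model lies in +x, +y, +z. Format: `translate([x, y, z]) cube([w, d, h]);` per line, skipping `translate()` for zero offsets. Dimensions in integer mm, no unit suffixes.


cube([149, 246, 14]);
translate([0, 0, 14]) cube([149, 14, 369]);
translate([0, 232, 14]) cube([149, 14, 369]);
translate([0, 14, 14]) cube([14, 218, 369]);
translate([135, 14, 14]) cube([14, 218, 369]);


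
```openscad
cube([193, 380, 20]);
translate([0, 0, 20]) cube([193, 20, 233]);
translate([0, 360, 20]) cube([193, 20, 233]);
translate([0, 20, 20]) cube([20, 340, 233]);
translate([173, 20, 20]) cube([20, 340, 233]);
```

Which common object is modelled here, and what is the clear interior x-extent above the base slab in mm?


An open box. The internal width is 153 mm.

A 193×380 base slab with four walls standing on it — an open box. The base is 193 mm wide and the walls are 20 mm thick, so the internal width is 193 − 2 × 20 = 153 mm.


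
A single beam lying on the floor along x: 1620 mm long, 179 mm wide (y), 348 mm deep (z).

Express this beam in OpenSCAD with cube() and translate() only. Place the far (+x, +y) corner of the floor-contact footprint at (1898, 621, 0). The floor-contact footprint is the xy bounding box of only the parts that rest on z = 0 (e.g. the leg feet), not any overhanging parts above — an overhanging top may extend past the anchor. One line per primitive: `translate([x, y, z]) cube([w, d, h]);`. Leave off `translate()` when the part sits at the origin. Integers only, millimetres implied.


translate([278, 442, 0]) cube([1620, 179, 348]);


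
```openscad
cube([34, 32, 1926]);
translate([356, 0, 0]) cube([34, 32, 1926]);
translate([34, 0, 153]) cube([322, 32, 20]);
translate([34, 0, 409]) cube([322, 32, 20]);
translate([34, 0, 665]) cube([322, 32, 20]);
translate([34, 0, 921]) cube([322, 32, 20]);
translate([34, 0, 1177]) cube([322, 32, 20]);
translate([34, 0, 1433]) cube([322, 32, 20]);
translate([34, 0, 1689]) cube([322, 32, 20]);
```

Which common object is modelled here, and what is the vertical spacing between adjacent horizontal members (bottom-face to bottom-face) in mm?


A ladder. The rung spacing is 256 mm.

Two tall 34×32 posts with 7 short bars between them — a ladder. Adjacent rungs sit at z = 153 and z = 409, so the spacing is 409 − 153 = 256 mm.


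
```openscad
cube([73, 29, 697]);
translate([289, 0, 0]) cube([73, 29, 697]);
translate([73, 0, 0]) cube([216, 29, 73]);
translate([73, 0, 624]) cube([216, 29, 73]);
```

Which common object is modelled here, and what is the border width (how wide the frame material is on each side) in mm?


A picture frame. The border width is 73 mm.

Four thin pieces enclosing a rectangular opening — a picture frame. The two full-height stiles are 697 mm tall; the top rail sits at z = 624 and is 73 mm tall, so the border above the opening is 697 − 624 = 73 mm, matching the stile x-width.


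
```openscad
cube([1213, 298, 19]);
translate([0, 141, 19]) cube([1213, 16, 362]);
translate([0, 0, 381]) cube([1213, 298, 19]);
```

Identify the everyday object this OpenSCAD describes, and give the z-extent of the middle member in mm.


An I-beam. The web height is 362 mm.

Two wide flanges with a thin centred web — an I-beam. Overall 400 mm minus two 19 mm flanges gives a web of 400 − 2·19 = 362 mm.


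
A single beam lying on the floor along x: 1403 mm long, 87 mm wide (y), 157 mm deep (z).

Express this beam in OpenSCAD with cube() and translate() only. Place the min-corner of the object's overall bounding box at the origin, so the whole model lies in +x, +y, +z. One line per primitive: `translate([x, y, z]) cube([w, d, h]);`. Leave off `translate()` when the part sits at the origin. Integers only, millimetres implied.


cube([1403, 87, 157]);


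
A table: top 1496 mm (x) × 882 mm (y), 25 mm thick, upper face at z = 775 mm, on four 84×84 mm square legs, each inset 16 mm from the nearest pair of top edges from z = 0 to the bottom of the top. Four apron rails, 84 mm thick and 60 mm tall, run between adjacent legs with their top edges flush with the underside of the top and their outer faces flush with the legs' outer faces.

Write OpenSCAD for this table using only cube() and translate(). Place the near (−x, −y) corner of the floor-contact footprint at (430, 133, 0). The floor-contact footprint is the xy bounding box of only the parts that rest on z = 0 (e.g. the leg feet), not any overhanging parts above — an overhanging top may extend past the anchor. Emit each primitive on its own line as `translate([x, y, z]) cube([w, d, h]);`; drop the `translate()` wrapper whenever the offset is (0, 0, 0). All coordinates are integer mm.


translate([414, 117, 750]) cube([1496, 882, 25]);
translate([430, 133, 0]) cube([84, 84, 750]);
translate([1810, 133, 0]) cube([84, 84, 750]);
translate([430, 899, 0]) cube([84, 84, 750]);
translate([1810, 899, 0]) cube([84, 84, 750]);
translate([514, 133, 690]) cube([1296, 84, 60]);
translate([514, 899, 690]) cube([1296, 84, 60]);
translate([430, 217, 690]) cube([84, 682, 60]);
translate([1810, 217, 690]) cube([84, 682, 60]);


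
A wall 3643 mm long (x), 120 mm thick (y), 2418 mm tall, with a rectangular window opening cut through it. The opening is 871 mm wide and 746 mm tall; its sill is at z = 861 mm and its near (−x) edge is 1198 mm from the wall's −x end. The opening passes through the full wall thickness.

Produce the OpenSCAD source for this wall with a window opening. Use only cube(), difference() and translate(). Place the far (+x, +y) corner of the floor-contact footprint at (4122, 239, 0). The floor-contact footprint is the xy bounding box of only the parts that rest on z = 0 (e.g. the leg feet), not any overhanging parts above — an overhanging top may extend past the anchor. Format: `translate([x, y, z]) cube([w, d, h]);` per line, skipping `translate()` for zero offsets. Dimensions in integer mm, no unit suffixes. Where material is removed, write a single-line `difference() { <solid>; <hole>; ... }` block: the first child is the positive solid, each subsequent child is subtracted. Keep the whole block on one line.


difference() { translate([479, 119, 0]) cube([3643, 120, 2418]); translate([1677, 119, 861]) cube([871, 120, 746]); }


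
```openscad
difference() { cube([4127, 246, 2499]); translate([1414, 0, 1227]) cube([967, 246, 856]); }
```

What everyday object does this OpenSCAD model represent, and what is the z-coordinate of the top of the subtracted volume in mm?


A wall with a window opening. The window head height is 2083 mm.

A wall with a rectangular opening subtracted — a window. Sill at z = 1227, opening 856 mm tall, so the head is at 1227 + 856 = 2083 mm.


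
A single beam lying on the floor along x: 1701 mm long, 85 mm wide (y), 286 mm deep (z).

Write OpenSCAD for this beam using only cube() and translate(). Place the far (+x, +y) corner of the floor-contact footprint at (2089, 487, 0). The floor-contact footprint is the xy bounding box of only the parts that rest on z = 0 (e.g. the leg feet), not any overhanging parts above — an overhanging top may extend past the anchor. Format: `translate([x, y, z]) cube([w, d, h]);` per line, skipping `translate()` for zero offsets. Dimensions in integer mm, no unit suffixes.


translate([388, 402, 0]) cube([1701, 85, 286]);


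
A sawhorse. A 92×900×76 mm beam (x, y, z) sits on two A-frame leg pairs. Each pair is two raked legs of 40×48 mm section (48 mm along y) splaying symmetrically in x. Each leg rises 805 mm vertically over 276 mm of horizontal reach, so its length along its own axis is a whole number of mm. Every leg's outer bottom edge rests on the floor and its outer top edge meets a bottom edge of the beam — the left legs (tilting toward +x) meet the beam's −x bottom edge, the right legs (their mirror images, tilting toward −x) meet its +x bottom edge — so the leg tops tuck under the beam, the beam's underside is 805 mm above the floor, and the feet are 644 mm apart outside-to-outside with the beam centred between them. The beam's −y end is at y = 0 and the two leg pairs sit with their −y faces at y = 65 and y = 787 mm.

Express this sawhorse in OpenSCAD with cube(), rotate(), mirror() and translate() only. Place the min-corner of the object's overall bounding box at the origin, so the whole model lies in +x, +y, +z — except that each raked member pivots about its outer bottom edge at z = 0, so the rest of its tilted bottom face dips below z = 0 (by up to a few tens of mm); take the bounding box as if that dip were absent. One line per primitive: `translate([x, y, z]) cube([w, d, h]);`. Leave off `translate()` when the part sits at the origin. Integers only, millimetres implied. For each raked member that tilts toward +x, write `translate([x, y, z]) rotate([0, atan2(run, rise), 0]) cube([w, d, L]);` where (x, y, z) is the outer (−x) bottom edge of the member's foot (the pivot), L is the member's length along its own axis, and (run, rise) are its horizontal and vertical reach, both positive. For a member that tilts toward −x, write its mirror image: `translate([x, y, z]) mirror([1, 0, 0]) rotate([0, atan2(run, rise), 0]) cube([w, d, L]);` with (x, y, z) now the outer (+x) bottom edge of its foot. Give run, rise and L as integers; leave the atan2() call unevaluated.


// leg length = √(276² + 805²) = 851
// right-leg outer foot x = 2·276 + 92 = 644
// beam min-corner = (276, 0, 805)
translate([276, 0, 805]) cube([92, 900, 76]);
translate([0, 65, 0]) rotate([0, atan2(276, 805), 0]) cube([40, 48, 851]);
translate([644, 65, 0]) mirror([1, 0, 0]) rotate([0, atan2(276, 805), 0]) cube([40, 48, 851]);
translate([0, 787, 0]) rotate([0, atan2(276, 805), 0]) cube([40, 48, 851]);
translate([644, 787, 0]) mirror([1, 0, 0]) rotate([0, atan2(276, 805), 0]) cube([40, 48, 851]);


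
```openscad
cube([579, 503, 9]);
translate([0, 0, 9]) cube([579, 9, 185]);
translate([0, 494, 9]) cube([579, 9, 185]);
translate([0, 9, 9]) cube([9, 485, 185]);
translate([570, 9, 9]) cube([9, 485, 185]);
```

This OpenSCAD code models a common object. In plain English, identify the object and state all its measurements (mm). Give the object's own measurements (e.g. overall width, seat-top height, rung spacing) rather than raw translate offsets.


An open-topped rectangular box: outside dimensions 579×503×194 mm, with a uniform wall and base thickness of 9 mm. The base is a full 579×503 slab on the floor; four walls sit on top of the base. The front and back walls (the −y and +y sides) span the full width; the two side walls fit between them.


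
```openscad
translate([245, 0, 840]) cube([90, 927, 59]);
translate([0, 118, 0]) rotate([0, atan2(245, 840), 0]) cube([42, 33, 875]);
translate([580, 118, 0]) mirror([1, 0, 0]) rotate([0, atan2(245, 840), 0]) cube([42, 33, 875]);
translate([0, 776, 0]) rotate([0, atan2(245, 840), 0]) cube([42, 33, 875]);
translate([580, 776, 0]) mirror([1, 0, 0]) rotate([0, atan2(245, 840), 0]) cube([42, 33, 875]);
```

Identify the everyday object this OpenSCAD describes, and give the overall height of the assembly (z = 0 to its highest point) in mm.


A sawhorse. The overall height is 899 mm.

A beam across two mirrored pairs of raked legs — a sawhorse. The beam's underside is at z = 840 (matching the legs' vertical rise in atan2(245, 840)) and the beam is 59 mm tall, so its top is at 840 + 59 = 899 mm. The raked legs top out at the beam's underside, so that is the highest point.


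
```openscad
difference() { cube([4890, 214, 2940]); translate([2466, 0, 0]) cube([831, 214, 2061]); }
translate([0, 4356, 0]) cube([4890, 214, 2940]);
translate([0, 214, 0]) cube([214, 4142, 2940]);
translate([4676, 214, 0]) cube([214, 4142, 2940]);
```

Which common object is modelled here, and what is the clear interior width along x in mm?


A single room. The interior width is 4462 mm.

Four walls enclosing a rectangle with a door in the front wall — a room. Outside width 4890 minus two 214 mm walls gives 4462 mm.


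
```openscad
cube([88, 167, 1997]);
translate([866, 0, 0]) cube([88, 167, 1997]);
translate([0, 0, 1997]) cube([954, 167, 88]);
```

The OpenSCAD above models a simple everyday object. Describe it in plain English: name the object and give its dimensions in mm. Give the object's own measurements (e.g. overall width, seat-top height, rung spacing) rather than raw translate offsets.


A door frame. The clear opening is 778 mm wide and 1997 mm high. Two 88 mm wide jambs, 167 mm deep, stand either side of the opening from the floor to the top of the opening. A 88 mm thick head sits across the top of both jambs, spanning the full outside width of the frame.


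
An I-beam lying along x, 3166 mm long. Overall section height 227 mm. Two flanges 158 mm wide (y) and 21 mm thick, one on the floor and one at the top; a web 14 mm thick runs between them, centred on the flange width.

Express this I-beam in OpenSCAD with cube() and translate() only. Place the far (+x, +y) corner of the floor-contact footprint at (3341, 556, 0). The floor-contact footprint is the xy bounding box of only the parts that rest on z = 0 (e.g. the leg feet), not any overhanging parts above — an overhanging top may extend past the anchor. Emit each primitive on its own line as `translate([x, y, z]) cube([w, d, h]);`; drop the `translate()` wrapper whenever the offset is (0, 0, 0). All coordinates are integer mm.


translate([175, 398, 0]) cube([3166, 158, 21]);
translate([175, 470, 21]) cube([3166, 14, 185]);
translate([175, 398, 206]) cube([3166, 158, 21]);


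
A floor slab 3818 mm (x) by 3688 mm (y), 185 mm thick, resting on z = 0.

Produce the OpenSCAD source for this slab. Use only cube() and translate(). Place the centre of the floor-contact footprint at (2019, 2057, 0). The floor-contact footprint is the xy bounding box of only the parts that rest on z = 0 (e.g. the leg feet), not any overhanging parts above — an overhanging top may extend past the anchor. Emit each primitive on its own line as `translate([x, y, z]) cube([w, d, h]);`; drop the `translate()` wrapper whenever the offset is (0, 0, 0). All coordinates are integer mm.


translate([110, 213, 0]) cube([3818, 3688, 185]);


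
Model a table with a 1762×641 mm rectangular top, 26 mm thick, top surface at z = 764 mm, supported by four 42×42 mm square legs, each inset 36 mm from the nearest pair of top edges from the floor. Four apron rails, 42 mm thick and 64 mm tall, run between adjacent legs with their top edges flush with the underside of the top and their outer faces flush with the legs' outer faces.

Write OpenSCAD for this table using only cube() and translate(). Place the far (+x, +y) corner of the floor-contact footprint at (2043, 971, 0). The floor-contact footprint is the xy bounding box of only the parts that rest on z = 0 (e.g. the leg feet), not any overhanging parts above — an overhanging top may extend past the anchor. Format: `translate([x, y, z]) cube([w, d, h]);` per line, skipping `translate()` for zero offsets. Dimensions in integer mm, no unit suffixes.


translate([317, 366, 738]) cube([1762, 641, 26]);
translate([353, 402, 0]) cube([42, 42, 738]);
translate([2001, 402, 0]) cube([42, 42, 738]);
translate([353, 929, 0]) cube([42, 42, 738]);
translate([2001, 929, 0]) cube([42, 42, 738]);
translate([395, 402, 674]) cube([1606, 42, 64]);
translate([395, 929, 674]) cube([1606, 42, 64]);
translate([353, 444, 674]) cube([42, 485, 64]);
translate([2001, 444, 674]) cube([42, 485, 64]);


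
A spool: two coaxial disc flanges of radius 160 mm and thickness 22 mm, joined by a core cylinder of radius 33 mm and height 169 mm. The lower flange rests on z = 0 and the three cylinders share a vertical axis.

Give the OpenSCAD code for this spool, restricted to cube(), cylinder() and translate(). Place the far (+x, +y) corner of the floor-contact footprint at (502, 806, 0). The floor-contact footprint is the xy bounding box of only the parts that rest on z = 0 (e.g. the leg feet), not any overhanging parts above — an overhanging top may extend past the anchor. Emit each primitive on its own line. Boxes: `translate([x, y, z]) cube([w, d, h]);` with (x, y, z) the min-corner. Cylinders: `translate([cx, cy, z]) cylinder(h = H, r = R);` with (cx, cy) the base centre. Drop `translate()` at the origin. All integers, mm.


translate([342, 646, 0]) cylinder(h = 22, r = 160);
translate([342, 646, 22]) cylinder(h = 169, r = 33);
translate([342, 646, 191]) cylinder(h = 22, r = 160);


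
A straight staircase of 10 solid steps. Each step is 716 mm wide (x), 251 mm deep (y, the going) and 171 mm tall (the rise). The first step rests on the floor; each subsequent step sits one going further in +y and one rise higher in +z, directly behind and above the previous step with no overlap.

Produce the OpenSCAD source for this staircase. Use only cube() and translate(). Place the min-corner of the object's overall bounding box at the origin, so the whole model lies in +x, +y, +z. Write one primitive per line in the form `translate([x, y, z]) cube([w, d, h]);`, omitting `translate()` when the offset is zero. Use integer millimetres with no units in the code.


cube([716, 251, 171]);
translate([0, 251, 171]) cube([716, 251, 171]);
translate([0, 502, 342]) cube([716, 251, 171]);
translate([0, 753, 513]) cube([716, 251, 171]);
translate([0, 1004, 684]) cube([716, 251, 171]);
translate([0, 1255, 855]) cube([716, 251, 171]);
translate([0, 1506, 1026]) cube([716, 251, 171]);
translate([0, 1757, 1197]) cube([716, 251, 171]);
translate([0, 2008, 1368]) cube([716, 251, 171]);
translate([0, 2259, 1539]) cube([716, 251, 171]);


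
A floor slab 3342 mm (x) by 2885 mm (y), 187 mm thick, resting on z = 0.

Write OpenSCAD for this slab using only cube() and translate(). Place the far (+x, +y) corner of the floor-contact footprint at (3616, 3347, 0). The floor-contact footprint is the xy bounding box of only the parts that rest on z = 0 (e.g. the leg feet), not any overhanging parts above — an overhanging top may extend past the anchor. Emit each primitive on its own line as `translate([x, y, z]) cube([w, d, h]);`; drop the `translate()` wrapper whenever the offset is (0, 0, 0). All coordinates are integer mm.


translate([274, 462, 0]) cube([3342, 2885, 187]);
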